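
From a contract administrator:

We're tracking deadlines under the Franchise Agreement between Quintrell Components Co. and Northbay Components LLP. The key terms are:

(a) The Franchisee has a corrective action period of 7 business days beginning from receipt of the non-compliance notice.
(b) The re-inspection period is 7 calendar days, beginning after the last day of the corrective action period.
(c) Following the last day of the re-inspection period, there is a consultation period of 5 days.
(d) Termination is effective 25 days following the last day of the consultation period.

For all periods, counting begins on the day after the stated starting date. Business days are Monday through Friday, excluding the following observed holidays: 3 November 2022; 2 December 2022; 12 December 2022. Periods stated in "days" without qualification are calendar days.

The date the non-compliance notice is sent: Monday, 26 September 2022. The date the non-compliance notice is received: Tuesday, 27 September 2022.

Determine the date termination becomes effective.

12 November 2022

From Tuesday, 27 September 2022, 7 business days (Sep 28, Sep 29, Sep 30, Oct 3, Oct 4, Oct 5, Oct 6, skipping weekends) brings us to Thursday, 6 October 2022, which is the last day of the corrective action period.
Adding 7 calendar days to 6 October 2022 gives 13 October 2022, which is the last day of the re-inspection period.
The last day of the consultation period: 5 calendar days after 13 October 2022 is 18 October 2022.
The date termination becomes effective: 25 calendar days after 18 October 2022 is 12 November 2022.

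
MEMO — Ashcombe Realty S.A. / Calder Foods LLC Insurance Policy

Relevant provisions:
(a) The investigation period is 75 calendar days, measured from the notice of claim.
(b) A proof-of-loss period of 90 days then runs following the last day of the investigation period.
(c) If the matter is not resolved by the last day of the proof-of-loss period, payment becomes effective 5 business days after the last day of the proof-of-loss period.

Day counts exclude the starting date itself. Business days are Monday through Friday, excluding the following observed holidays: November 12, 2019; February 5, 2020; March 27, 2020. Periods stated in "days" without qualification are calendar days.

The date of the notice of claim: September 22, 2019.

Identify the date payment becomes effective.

The last day of the investigation period: 75 calendar days after September 22, 2019 is December 6, 2019.
The last day of the proof-of-loss period: December 6, 2019 + 90 days = March 5, 2020.
The date payment becomes effective: 5 business days after Thursday, March 5, 2020, skipping weekends — Mar 6, Mar 9, Mar 10, Mar 11, Mar 12 — lands on Thursday, March 12, 2020.

March 12, 2020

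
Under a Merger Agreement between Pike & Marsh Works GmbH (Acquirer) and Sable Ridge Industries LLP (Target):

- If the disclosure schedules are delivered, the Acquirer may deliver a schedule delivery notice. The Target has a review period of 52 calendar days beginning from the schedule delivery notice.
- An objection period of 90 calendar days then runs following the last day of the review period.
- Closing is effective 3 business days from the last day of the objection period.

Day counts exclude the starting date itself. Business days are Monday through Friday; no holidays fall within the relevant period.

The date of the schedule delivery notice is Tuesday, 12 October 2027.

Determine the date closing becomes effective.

7 March 2028

Adding 52 calendar days to 12 October 2027 gives 3 December 2027, which is the last day of the review period.
Adding 90 calendar days to 3 December 2027 gives 2 March 2028, which is the last day of the objection period.
From Thursday, 2 March 2028, 3 business days (Mar 3, Mar 6, Mar 7, skipping weekends) brings us to Tuesday, 7 March 2028, which is the date closing becomes effective.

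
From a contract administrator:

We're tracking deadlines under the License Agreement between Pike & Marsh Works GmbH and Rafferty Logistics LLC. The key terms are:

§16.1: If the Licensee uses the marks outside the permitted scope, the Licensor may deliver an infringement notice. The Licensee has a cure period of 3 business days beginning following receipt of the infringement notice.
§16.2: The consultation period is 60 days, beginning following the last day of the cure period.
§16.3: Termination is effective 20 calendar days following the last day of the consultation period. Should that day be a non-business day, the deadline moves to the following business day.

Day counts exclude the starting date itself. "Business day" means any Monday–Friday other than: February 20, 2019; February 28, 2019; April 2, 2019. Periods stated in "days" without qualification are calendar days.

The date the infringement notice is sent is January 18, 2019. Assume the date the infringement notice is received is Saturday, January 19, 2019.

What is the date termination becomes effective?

April 15, 2019

From Saturday, January 19, 2019, 3 business days (Jan 21, Jan 22, Jan 23, skipping weekends) brings us to Wednesday, January 23, 2019, which is the last day of the cure period.
The last day of the consultation period: January 23, 2019 + 60 days = March 24, 2019.
The date termination becomes effective: March 24, 2019 + 20 days = April 13, 2019. That falls on a Saturday, so it rolls to the next business day, Monday, April 15, 2019.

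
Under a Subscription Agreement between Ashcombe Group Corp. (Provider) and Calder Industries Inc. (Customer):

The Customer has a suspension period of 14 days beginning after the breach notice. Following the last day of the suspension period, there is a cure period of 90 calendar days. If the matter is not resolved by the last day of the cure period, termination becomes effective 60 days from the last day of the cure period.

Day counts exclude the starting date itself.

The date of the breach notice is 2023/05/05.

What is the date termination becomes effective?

2023/10/16

The last day of the suspension period: 14 calendar days after 2023/05/05 is 2023/05/19.
Adding 90 calendar days to 2023/05/19 gives 2023/08/17, which is the last day of the cure period.
The date termination becomes effective: 2023/08/17 + 60 days = 2023/10/16.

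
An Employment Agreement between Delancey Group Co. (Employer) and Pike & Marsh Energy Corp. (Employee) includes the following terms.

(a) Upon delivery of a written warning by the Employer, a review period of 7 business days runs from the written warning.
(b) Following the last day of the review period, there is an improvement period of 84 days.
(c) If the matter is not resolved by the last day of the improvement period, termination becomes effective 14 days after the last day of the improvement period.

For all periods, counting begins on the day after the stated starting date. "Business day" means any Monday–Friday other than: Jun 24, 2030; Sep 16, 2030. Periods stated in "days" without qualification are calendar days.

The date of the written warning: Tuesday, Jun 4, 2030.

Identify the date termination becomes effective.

Sep 19, 2030

The last day of the review period: 7 business days after Tuesday, Jun 4, 2030, skipping weekends — Jun 5, Jun 6, Jun 7, Jun 10, Jun 11, Jun 12, Jun 13 — lands on Thursday, Jun 13, 2030.
Adding 84 calendar days to Jun 13, 2030 gives Sep 5, 2030, which is the last day of the improvement period.
The date termination becomes effective: 14 calendar days after Sep 5, 2030 is Sep 19, 2030.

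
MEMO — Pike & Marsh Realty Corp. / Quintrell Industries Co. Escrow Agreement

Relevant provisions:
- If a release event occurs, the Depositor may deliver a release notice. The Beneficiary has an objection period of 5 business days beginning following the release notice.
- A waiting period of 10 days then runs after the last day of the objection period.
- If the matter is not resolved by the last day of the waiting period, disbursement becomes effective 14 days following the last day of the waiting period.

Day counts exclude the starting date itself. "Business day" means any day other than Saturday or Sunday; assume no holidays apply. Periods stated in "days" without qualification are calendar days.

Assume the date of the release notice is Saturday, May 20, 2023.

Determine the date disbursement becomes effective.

From Saturday, May 20, 2023, 5 business days (May 22, May 23, May 24, May 25, May 26, skipping weekends) brings us to Friday, May 26, 2023, which is the last day of the objection period.
Adding 10 calendar days to May 26, 2023 gives June 5, 2023, which is the last day of the waiting period.
Adding 14 calendar days to June 5, 2023 gives June 19, 2023, which is the date disbursement becomes effective.

June 19, 2023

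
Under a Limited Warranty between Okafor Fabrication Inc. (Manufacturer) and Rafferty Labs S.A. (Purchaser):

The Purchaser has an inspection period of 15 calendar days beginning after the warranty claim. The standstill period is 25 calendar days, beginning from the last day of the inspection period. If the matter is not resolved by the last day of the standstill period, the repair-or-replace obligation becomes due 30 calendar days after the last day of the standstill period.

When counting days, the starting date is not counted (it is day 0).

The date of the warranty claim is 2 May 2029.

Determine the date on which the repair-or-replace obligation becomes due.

11 July 2029

Adding 15 calendar days to 2 May 2029 gives 17 May 2029, which is the last day of the inspection period.
Adding 25 calendar days to 17 May 2029 gives 11 June 2029, which is the last day of the standstill period.
The date on which the repair-or-replace obligation becomes due: 11 June 2029 + 30 days = 11 July 2029.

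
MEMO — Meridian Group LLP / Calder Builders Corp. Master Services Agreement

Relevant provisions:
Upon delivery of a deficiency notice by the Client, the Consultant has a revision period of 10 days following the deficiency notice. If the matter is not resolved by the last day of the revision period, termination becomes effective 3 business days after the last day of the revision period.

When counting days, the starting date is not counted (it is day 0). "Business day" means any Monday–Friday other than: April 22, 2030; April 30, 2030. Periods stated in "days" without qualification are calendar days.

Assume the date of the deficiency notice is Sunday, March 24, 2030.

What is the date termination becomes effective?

The last day of the revision period: March 24, 2030 + 10 days = April 3, 2030.
The date termination becomes effective: counting 3 business days from Wednesday, April 3, 2030 (Apr 4, Apr 5, Apr 8, skipping weekends) reaches Monday, April 8, 2030.

April 8, 2030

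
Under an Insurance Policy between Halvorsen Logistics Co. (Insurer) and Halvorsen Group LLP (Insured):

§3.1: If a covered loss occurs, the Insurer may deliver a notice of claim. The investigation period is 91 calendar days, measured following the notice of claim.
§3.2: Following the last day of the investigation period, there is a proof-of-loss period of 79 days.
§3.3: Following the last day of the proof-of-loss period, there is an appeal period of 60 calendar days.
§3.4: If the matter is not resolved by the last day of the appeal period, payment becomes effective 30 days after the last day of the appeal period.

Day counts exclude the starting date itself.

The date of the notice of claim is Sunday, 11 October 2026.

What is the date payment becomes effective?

28 June 2027

The last day of the investigation period: 91 calendar days after 11 October 2026 is 10 January 2027.
The last day of the proof-of-loss period: 79 calendar days after 10 January 2027 is 30 March 2027.
The last day of the appeal period: 30 March 2027 + 60 days = 29 May 2027.
The date payment becomes effective: 30 calendar days after 29 May 2027 is 28 June 2027.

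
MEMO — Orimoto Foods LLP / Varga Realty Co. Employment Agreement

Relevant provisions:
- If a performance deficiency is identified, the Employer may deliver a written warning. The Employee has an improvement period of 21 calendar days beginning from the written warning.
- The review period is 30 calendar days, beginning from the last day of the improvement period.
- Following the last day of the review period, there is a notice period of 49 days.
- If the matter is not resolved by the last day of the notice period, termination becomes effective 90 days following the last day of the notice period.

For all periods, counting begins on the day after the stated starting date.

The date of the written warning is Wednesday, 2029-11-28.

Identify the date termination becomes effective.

The last day of the improvement period: 2029-11-28 + 21 days = 2029-12-19.
The last day of the review period: 30 calendar days after 2029-12-19 is 2030-01-18.
Adding 49 calendar days to 2030-01-18 gives 2030-03-08, which is the last day of the notice period.
The date termination becomes effective: 2030-03-08 + 90 days = 2030-06-06.

2030-06-06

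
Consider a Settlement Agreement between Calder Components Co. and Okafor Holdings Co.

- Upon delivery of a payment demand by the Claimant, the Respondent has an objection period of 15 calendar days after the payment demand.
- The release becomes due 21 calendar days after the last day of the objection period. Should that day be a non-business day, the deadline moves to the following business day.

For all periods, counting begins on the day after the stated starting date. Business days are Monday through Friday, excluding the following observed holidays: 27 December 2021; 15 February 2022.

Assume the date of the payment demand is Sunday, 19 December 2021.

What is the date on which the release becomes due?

24 January 2022

The last day of the objection period: 15 calendar days after 19 December 2021 is 3 January 2022.
The date on which the release becomes due: 21 calendar days after 3 January 2022 is 24 January 2022. 24 January 2022 is a Monday and is not a listed holiday, so no roll-forward applies.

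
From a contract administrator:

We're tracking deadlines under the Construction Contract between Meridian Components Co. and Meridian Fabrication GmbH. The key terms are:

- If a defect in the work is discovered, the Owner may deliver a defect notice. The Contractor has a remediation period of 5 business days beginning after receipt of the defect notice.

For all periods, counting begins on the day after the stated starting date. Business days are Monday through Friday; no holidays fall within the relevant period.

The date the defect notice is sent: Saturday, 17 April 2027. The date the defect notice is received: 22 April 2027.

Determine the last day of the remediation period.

From Thursday, 22 April 2027, 5 business days (Apr 23, Apr 26, Apr 27, Apr 28, Apr 29, skipping weekends) brings us to Thursday, 29 April 2027, which is the last day of the remediation period.

29 April 2027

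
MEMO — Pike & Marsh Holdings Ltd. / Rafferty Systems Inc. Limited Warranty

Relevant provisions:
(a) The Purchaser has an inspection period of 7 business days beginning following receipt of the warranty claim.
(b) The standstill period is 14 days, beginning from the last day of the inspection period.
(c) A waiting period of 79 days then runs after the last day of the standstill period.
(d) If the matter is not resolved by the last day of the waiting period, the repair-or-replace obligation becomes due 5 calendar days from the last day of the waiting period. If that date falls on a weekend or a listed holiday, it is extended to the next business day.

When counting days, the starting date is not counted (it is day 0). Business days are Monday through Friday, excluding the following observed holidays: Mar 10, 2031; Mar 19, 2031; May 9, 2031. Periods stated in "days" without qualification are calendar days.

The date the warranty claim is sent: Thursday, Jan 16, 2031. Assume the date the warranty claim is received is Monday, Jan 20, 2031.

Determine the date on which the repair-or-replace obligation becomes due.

May 7, 2031

The last day of the inspection period: 7 business days after Monday, Jan 20, 2031, skipping weekends — Jan 21, Jan 22, Jan 23, Jan 24, Jan 27, Jan 28, Jan 29 — lands on Wednesday, Jan 29, 2031.
Adding 14 calendar days to Jan 29, 2031 gives Feb 12, 2031, which is the last day of the standstill period.
The last day of the waiting period: Feb 12, 2031 + 79 days = May 2, 2031.
The date on which the repair-or-replace obligation becomes due: May 2, 2031 + 5 days = May 7, 2031. May 7, 2031 is a Wednesday and is not a listed holiday, so no roll-forward applies.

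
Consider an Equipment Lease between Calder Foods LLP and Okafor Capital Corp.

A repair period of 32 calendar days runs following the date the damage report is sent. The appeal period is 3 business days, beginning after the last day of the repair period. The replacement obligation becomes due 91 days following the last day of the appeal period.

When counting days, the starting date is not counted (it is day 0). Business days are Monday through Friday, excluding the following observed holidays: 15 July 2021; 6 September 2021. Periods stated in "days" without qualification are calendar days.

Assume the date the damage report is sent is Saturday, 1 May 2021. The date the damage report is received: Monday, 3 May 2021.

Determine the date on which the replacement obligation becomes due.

6 September 2021

The last day of the repair period: 32 calendar days after 1 May 2021 is 2 June 2021.
The last day of the appeal period: counting 3 business days from Wednesday, 2 June 2021 (Jun 3, Jun 4, Jun 7, skipping weekends) reaches Monday, 7 June 2021.
The date on which the replacement obligation becomes due: 7 June 2021 + 91 days = 6 September 2021.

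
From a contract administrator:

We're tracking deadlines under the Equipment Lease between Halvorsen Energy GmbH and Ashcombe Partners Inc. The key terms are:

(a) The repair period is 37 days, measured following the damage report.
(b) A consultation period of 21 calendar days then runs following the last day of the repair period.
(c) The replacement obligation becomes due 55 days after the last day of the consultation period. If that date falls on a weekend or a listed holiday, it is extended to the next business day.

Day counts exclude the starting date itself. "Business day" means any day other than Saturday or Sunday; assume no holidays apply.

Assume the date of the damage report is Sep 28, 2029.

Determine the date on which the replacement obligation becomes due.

Adding 37 calendar days to Sep 28, 2029 gives Nov 4, 2029, which is the last day of the repair period.
The last day of the consultation period: 21 calendar days after Nov 4, 2029 is Nov 25, 2029.
The date on which the replacement obligation becomes due: 55 calendar days after Nov 25, 2029 is Jan 19, 2030. That falls on a Saturday, so it rolls to the next business day, Monday, Jan 21, 2030.

Jan 21, 2030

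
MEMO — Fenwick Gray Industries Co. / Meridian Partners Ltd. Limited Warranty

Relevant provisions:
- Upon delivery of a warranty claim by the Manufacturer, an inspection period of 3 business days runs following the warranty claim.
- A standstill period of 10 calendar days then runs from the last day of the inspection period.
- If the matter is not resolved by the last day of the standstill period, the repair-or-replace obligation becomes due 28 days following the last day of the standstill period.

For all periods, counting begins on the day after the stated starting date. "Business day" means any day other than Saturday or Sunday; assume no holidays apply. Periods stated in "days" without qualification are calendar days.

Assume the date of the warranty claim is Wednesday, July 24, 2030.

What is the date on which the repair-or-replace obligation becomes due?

September 5, 2030

The last day of the inspection period: counting 3 business days from Wednesday, July 24, 2030 (Jul 25, Jul 26, Jul 29, skipping weekends) reaches Monday, July 29, 2030.
The last day of the standstill period: July 29, 2030 + 10 days = August 8, 2030.
Adding 28 calendar days to August 8, 2030 gives September 5, 2030, which is the date on which the repair-or-replace obligation becomes due.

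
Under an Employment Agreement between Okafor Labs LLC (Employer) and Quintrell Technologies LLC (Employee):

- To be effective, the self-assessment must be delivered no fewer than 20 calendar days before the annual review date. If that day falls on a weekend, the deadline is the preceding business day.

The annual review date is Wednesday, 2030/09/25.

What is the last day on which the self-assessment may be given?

Counting back 20 calendar days from 2030/09/25 gives 2030/09/05. That is a Thursday, so no adjustment is needed.

2030/09/05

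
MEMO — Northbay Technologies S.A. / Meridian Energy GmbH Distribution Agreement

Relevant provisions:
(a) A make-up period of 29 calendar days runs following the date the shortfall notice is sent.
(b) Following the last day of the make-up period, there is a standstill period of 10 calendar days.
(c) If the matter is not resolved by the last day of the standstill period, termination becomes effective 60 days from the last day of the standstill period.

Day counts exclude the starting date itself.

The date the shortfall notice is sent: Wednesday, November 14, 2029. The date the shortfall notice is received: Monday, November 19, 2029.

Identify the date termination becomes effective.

February 21, 2030

Adding 29 calendar days to November 14, 2029 gives December 13, 2029, which is the last day of the make-up period.
Adding 10 calendar days to December 13, 2029 gives December 23, 2029, which is the last day of the standstill period.
Adding 60 calendar days to December 23, 2029 gives February 21, 2030, which is the date termination becomes effective.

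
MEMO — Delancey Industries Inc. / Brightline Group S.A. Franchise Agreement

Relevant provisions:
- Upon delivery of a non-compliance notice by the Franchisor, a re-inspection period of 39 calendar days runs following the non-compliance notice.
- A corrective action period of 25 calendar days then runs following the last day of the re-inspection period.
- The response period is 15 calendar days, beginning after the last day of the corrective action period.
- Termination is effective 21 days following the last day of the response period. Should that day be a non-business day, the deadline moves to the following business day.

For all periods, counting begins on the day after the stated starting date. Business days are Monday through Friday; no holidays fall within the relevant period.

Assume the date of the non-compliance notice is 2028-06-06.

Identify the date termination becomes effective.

The last day of the re-inspection period: 2028-06-06 + 39 days = 2028-07-15.
Adding 25 calendar days to 2028-07-15 gives 2028-08-09, which is the last day of the corrective action period.
The last day of the response period: 15 calendar days after 2028-08-09 is 2028-08-24.
The date termination becomes effective: 2028-08-24 + 21 days = 2028-09-14. 2028-09-14 is a Thursday, so no roll-forward applies.

2028-09-14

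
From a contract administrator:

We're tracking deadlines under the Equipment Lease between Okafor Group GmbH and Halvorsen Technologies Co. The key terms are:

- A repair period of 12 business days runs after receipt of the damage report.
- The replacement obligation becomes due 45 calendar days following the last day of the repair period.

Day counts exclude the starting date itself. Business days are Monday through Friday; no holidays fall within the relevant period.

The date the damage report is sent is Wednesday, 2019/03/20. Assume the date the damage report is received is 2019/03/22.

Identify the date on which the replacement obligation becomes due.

2019/05/24

The last day of the repair period: 12 business days after Friday, 2019/03/22, skipping weekends — Mar 25, Mar 26, Mar 27, Mar 28, …, Apr 5, Apr 8, Apr 9 — lands on Tuesday, 2019/04/09.
Adding 45 calendar days to 2019/04/09 gives 2019/05/24, which is the date on which the replacement obligation becomes due.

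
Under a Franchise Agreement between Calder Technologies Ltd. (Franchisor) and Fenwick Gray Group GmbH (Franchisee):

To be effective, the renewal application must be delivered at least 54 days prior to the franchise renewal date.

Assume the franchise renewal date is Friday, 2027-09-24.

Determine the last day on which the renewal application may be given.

Counting back 54 calendar days from 2027-09-24 gives 2027-08-01.

2027-08-01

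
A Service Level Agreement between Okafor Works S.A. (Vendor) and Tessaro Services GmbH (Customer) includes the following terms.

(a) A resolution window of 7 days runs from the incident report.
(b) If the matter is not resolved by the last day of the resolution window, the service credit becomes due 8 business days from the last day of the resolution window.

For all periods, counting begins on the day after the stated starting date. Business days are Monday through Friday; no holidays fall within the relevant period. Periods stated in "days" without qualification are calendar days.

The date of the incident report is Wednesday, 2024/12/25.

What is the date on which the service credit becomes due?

Adding 7 calendar days to 2024/12/25 gives 2025/01/01, which is the last day of the resolution window.
The date on which the service credit becomes due: 8 business days after Wednesday, 2025/01/01, skipping weekends — Jan 2, Jan 3, Jan 6, Jan 7, Jan 8, Jan 9, Jan 10, Jan 13 — lands on Monday, 2025/01/13.

2025/01/13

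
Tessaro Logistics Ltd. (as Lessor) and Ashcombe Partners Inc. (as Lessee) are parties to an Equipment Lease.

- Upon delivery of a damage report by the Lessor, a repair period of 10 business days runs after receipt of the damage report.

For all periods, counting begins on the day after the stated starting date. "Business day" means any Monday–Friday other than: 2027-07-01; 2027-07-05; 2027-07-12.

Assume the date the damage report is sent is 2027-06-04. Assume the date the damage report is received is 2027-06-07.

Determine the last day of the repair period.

The last day of the repair period: counting 10 business days from Monday, 2027-06-07 (Jun 8, Jun 9, Jun 10, Jun 11, Jun 14, Jun 15, Jun 16, Jun 17, Jun 18, Jun 21, skipping weekends) reaches Monday, 2027-06-21.

2027-06-21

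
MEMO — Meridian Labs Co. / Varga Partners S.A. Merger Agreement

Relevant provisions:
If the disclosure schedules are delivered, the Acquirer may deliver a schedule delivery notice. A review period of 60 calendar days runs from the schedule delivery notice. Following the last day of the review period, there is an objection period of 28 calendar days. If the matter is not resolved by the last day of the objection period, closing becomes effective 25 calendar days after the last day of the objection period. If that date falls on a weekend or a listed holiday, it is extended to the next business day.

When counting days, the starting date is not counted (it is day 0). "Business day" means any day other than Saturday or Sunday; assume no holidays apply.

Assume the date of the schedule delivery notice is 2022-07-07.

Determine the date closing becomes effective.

2022-10-28

The last day of the review period: 2022-07-07 + 60 days = 2022-09-05.
Adding 28 calendar days to 2022-09-05 gives 2022-10-03, which is the last day of the objection period.
Adding 25 calendar days to 2022-10-03 gives 2022-10-28, which is the date closing becomes effective. 2022-10-28 is a Friday, so no roll-forward applies.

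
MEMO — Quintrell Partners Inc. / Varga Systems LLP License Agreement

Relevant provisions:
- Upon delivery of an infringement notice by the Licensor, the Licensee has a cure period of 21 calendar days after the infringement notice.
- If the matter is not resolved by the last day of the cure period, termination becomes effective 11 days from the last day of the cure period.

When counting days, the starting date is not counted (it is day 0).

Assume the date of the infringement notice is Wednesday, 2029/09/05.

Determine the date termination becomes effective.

2029/10/07

The last day of the cure period: 21 calendar days after 2029/09/05 is 2029/09/26.
The date termination becomes effective: 11 calendar days after 2029/09/26 is 2029/10/07.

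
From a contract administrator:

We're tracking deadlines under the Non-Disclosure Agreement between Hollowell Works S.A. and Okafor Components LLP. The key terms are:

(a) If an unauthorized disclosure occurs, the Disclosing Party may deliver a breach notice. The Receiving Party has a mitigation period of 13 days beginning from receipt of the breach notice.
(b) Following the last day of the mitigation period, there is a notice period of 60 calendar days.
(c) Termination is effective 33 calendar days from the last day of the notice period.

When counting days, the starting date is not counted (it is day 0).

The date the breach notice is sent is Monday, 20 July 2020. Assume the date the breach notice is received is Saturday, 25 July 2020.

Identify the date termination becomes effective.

The last day of the mitigation period: 13 calendar days after 25 July 2020 is 7 August 2020.
The last day of the notice period: 7 August 2020 + 60 days = 6 October 2020.
The date termination becomes effective: 6 October 2020 + 33 days = 8 November 2020.

8 November 2020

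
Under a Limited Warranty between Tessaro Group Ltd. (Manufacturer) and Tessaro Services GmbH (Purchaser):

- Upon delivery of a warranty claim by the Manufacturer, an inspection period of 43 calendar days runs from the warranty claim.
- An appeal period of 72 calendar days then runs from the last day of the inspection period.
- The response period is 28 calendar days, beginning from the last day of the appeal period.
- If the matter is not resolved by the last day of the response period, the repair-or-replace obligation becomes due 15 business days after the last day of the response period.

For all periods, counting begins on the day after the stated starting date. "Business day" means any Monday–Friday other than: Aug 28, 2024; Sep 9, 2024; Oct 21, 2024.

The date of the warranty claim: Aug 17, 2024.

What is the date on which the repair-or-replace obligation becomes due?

The last day of the inspection period: 43 calendar days after Aug 17, 2024 is Sep 29, 2024.
Adding 72 calendar days to Sep 29, 2024 gives Dec 10, 2024, which is the last day of the appeal period.
The last day of the response period: Dec 10, 2024 + 28 days = Jan 7, 2025.
The date on which the repair-or-replace obligation becomes due: counting 15 business days from Tuesday, Jan 7, 2025 (Jan 8, Jan 9, Jan 10, Jan 13, …, Jan 24, Jan 27, Jan 28, skipping weekends) reaches Tuesday, Jan 28, 2025.

Jan 28, 2025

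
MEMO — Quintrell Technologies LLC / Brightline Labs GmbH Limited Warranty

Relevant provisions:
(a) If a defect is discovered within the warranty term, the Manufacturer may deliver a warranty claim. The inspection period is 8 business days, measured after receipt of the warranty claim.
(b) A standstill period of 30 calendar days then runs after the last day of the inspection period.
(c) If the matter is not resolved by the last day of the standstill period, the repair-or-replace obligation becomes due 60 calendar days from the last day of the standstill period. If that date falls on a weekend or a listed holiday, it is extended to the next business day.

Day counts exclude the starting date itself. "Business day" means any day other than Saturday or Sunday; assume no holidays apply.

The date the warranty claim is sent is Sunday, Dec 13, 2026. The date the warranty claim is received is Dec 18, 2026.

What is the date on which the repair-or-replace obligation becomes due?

The last day of the inspection period: 8 business days after Friday, Dec 18, 2026, skipping weekends — Dec 21, Dec 22, Dec 23, Dec 24, Dec 25, Dec 28, Dec 29, Dec 30 — lands on Wednesday, Dec 30, 2026.
The last day of the standstill period: 30 calendar days after Dec 30, 2026 is Jan 29, 2027.
The date on which the repair-or-replace obligation becomes due: 60 calendar days after Jan 29, 2027 is Mar 30, 2027. Mar 30, 2027 is a Tuesday, so no roll-forward applies.

Mar 30, 2027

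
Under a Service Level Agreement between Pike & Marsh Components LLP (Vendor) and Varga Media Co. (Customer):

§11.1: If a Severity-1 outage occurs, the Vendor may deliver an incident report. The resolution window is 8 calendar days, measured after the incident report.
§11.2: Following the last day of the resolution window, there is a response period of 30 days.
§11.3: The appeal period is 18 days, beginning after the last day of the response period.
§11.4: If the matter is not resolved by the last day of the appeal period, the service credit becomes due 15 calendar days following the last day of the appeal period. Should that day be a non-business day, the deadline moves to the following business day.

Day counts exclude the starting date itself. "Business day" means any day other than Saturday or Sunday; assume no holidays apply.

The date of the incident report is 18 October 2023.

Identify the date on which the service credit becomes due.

28 December 2023

Adding 8 calendar days to 18 October 2023 gives 26 October 2023, which is the last day of the resolution window.
The last day of the response period: 26 October 2023 + 30 days = 25 November 2023.
The last day of the appeal period: 25 November 2023 + 18 days = 13 December 2023.
The date on which the service credit becomes due: 13 December 2023 + 15 days = 28 December 2023. 28 December 2023 is a Thursday, so no roll-forward applies.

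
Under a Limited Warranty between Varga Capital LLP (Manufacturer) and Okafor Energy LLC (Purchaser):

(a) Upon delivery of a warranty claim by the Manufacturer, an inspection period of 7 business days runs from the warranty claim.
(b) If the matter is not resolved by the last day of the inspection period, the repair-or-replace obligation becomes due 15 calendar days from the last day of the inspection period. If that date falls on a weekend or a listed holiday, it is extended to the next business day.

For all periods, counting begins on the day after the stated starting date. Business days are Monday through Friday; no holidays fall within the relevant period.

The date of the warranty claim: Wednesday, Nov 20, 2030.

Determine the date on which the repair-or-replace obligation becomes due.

The last day of the inspection period: counting 7 business days from Wednesday, Nov 20, 2030 (Nov 21, Nov 22, Nov 25, Nov 26, Nov 27, Nov 28, Nov 29, skipping weekends) reaches Friday, Nov 29, 2030.
Adding 15 calendar days to Nov 29, 2030 gives Dec 14, 2030, which is the date on which the repair-or-replace obligation becomes due. That falls on a Saturday, so it rolls to the next business day, Monday, Dec 16, 2030.

Dec 16, 2030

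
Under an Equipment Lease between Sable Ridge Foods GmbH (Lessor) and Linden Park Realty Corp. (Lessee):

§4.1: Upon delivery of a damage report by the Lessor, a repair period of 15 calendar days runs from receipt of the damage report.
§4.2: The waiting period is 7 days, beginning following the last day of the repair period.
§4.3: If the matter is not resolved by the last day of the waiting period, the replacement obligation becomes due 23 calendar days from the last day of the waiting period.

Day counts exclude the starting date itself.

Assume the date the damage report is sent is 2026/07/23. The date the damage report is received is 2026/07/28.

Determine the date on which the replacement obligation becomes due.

Adding 15 calendar days to 2026/07/28 gives 2026/08/12, which is the last day of the repair period.
The last day of the waiting period: 7 calendar days after 2026/08/12 is 2026/08/19.
The date on which the replacement obligation becomes due: 2026/08/19 + 23 days = 2026/09/11.

2026/09/11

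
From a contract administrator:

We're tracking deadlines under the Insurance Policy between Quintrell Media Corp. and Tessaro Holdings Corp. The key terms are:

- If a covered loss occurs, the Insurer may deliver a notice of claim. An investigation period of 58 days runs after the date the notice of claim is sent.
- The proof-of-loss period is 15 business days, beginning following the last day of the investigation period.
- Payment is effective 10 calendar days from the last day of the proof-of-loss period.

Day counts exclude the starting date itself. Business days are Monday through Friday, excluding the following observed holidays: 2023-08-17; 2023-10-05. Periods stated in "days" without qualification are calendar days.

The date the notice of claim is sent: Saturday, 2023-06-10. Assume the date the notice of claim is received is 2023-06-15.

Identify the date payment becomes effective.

2023-09-08

The last day of the investigation period: 2023-06-10 + 58 days = 2023-08-07.
The last day of the proof-of-loss period: 15 business days after Monday, 2023-08-07, skipping weekends and the listed holiday on Aug 17 — Aug 8, Aug 9, Aug 10, Aug 11, …, Aug 25, Aug 28, Aug 29 — lands on Tuesday, 2023-08-29.
The date payment becomes effective: 10 calendar days after 2023-08-29 is 2023-09-08.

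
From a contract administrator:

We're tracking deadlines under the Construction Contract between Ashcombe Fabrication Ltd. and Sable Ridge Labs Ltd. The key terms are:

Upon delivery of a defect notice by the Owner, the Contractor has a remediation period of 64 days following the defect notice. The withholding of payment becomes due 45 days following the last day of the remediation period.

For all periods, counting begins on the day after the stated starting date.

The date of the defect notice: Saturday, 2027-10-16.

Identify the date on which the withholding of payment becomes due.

2028-02-02

The last day of the remediation period: 64 calendar days after 2027-10-16 is 2027-12-19.
The date on which the withholding of payment becomes due: 2027-12-19 + 45 days = 2028-02-02.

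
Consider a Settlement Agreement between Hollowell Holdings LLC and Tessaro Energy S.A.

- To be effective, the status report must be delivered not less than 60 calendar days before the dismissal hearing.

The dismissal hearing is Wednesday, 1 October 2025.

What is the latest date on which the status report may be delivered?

Counting back 60 calendar days from 1 October 2025 gives 2 August 2025.

2 August 2025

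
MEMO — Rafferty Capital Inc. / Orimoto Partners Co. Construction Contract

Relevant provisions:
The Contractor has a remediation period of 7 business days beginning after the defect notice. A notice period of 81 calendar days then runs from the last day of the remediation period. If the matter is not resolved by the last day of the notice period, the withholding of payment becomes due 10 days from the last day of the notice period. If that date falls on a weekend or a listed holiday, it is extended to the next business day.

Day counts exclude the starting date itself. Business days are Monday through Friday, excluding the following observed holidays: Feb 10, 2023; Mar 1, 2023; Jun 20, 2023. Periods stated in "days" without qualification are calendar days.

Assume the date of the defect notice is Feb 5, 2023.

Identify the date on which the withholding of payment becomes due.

May 17, 2023

The last day of the remediation period: counting 7 business days from Sunday, Feb 5, 2023 (Feb 6, Feb 7, Feb 8, Feb 9, Feb 13, Feb 14, Feb 15, skipping weekends and the listed holiday on Feb 10) reaches Wednesday, Feb 15, 2023.
Adding 81 calendar days to Feb 15, 2023 gives May 7, 2023, which is the last day of the notice period.
The date on which the withholding of payment becomes due: May 7, 2023 + 10 days = May 17, 2023. May 17, 2023 is a Wednesday and is not a listed holiday, so no roll-forward applies.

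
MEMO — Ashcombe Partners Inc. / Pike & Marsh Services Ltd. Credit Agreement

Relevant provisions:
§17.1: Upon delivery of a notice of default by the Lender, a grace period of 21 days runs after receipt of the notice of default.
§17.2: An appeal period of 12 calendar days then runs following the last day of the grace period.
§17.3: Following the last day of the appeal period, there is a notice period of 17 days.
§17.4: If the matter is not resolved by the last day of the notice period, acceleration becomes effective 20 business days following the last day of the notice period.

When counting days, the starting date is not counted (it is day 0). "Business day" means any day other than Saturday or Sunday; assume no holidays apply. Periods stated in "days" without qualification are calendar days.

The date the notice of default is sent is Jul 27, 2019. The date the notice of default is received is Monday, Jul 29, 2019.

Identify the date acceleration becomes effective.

Oct 15, 2019

Adding 21 calendar days to Jul 29, 2019 gives Aug 19, 2019, which is the last day of the grace period.
The last day of the appeal period: Aug 19, 2019 + 12 days = Aug 31, 2019.
The last day of the notice period: 17 calendar days after Aug 31, 2019 is Sep 17, 2019.
From Tuesday, Sep 17, 2019, 20 business days (Sep 18, Sep 19, Sep 20, Sep 23, …, Oct 11, Oct 14, Oct 15, skipping weekends) brings us to Tuesday, Oct 15, 2019, which is the date acceleration becomes effective.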